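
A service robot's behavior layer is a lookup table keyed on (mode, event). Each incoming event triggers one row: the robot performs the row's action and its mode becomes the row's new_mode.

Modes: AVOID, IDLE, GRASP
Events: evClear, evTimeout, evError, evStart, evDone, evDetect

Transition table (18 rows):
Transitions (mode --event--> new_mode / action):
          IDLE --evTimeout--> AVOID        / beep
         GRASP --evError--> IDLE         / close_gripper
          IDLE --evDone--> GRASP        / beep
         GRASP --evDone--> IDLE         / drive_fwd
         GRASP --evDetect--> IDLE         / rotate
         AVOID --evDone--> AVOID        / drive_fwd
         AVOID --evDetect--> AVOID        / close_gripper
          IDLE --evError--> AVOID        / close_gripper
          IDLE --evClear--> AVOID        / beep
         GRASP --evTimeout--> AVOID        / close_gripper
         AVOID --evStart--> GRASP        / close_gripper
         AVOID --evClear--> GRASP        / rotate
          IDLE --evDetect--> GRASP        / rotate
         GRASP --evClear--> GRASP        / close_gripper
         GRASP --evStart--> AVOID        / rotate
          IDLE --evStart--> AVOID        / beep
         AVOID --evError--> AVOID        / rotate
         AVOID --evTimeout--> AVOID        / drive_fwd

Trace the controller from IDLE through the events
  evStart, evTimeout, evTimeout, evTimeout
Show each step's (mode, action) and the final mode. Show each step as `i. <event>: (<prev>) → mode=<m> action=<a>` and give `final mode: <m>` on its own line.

1. evStart: (IDLE) → mode=AVOID action=beep
2. evTimeout: (AVOID) → mode=AVOID action=drive_fwd
3. evTimeout: (AVOID) → mode=AVOID action=drive_fwd
4. evTimeout: (AVOID) → mode=AVOID action=drive_fwd

final mode: AVOID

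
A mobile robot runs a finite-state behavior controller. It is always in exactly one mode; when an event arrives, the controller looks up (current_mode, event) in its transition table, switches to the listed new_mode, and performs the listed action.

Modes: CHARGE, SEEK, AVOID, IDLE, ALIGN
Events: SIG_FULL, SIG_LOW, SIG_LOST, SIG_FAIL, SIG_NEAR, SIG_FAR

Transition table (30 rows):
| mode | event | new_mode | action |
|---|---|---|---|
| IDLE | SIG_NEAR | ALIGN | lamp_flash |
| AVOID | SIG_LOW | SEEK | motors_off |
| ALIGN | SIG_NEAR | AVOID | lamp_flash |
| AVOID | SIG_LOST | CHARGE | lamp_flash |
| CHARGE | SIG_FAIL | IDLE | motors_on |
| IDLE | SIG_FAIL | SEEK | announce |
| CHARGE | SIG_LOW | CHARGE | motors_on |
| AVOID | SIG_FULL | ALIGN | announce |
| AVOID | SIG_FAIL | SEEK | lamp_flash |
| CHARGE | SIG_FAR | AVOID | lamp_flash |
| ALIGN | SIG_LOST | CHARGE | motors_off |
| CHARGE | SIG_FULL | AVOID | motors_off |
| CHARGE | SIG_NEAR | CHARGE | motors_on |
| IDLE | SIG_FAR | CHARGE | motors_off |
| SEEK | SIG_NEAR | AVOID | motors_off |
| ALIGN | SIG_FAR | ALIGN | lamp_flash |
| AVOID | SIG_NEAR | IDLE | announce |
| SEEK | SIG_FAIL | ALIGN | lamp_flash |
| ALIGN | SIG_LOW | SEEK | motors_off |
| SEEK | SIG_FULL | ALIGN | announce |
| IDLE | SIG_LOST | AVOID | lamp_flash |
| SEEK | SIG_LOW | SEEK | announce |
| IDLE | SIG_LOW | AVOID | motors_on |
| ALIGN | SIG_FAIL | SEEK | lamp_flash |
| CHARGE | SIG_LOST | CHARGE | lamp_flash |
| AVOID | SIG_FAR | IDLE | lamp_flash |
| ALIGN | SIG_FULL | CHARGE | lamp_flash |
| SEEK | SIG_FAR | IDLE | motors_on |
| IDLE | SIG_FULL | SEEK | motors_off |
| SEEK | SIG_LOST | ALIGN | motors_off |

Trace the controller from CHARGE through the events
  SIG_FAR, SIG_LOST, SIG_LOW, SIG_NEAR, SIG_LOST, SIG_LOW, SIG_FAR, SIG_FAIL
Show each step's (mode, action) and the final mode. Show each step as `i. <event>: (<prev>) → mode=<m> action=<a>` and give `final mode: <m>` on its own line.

1. SIG_FAR: (CHARGE) → mode=AVOID action=lamp_flash
2. SIG_LOST: (AVOID) → mode=CHARGE action=lamp_flash
3. SIG_LOW: (CHARGE) → mode=CHARGE action=motors_on
4. SIG_NEAR: (CHARGE) → mode=CHARGE action=motors_on
5. SIG_LOST: (CHARGE) → mode=CHARGE action=lamp_flash
6. SIG_LOW: (CHARGE) → mode=CHARGE action=motors_on
7. SIG_FAR: (CHARGE) → mode=AVOID action=lamp_flash
8. SIG_FAIL: (AVOID) → mode=SEEK action=lamp_flash

final mode: SEEK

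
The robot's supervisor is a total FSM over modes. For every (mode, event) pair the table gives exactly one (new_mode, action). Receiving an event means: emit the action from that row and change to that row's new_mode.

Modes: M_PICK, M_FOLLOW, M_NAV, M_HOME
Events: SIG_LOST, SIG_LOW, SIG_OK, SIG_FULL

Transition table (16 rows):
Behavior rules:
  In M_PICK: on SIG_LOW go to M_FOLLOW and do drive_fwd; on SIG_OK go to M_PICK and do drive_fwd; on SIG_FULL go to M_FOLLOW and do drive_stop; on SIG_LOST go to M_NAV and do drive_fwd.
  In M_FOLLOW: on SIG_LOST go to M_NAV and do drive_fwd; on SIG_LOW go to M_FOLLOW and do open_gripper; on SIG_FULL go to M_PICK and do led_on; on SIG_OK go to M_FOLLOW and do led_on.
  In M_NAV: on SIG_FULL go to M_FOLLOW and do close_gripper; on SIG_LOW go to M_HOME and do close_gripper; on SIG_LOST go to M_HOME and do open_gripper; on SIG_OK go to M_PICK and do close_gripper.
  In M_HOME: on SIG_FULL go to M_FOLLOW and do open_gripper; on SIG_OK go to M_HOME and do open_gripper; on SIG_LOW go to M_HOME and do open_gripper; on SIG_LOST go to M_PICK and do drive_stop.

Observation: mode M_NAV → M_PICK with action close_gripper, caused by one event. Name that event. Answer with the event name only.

SIG_OK

try SIG_LOST: (M_NAV, SIG_LOST) → (M_HOME, open_gripper)
try SIG_LOW: (M_NAV, SIG_LOW) → (M_HOME, close_gripper)
try SIG_OK: (M_NAV, SIG_OK) → (M_PICK, close_gripper)  ← matches
try SIG_FULL: (M_NAV, SIG_FULL) → (M_FOLLOW, close_gripper)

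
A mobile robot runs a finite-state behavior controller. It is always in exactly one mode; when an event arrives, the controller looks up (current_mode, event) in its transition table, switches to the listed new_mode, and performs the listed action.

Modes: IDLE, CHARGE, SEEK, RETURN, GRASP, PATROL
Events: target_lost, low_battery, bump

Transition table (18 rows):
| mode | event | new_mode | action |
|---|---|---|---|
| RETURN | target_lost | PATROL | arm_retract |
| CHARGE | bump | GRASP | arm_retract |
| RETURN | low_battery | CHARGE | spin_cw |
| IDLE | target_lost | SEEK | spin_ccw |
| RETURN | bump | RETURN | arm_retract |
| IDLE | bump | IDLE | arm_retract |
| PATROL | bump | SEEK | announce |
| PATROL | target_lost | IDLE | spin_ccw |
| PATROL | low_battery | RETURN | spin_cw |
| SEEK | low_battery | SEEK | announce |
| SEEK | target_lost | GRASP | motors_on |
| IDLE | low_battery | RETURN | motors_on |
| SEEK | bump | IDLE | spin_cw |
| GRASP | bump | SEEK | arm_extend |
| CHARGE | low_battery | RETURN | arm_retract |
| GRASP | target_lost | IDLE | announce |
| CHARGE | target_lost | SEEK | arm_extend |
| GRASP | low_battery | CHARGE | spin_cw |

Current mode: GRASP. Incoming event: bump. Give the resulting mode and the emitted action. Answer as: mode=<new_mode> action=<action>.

mode=SEEK action=arm_extend

current mode = GRASP; filter table to that mode:
  (GRASP, bump) → (SEEK, arm_extend)  ← event matches
  (GRASP, target_lost) → (IDLE, announce)
  (GRASP, low_battery) → (CHARGE, spin_cw)
event = bump selects (SEEK, arm_extend)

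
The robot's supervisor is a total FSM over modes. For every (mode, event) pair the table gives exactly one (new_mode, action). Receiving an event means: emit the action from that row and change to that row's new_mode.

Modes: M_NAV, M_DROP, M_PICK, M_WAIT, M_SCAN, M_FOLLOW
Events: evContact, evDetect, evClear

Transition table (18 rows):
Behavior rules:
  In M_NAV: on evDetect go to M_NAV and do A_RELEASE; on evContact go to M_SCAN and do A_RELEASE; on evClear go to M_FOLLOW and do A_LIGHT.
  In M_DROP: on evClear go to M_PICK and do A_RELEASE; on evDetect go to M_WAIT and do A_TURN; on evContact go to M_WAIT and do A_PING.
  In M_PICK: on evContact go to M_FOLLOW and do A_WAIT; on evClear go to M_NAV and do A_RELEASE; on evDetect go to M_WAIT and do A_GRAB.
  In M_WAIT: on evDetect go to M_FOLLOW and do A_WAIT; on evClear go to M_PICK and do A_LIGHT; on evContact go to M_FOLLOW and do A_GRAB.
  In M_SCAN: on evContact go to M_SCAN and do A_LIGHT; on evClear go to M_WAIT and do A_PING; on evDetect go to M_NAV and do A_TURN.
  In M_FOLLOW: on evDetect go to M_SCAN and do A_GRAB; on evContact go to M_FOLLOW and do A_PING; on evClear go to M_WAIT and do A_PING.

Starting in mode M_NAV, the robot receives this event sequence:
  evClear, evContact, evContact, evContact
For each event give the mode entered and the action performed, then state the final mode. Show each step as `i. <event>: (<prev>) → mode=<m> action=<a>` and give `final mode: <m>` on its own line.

final mode: M_FOLLOW

1. evClear: (M_NAV) → mode=M_FOLLOW action=A_LIGHT
2. evContact: (M_FOLLOW) → mode=M_FOLLOW action=A_PING
3. evContact: (M_FOLLOW) → mode=M_FOLLOW action=A_PING
4. evContact: (M_FOLLOW) → mode=M_FOLLOW action=A_PING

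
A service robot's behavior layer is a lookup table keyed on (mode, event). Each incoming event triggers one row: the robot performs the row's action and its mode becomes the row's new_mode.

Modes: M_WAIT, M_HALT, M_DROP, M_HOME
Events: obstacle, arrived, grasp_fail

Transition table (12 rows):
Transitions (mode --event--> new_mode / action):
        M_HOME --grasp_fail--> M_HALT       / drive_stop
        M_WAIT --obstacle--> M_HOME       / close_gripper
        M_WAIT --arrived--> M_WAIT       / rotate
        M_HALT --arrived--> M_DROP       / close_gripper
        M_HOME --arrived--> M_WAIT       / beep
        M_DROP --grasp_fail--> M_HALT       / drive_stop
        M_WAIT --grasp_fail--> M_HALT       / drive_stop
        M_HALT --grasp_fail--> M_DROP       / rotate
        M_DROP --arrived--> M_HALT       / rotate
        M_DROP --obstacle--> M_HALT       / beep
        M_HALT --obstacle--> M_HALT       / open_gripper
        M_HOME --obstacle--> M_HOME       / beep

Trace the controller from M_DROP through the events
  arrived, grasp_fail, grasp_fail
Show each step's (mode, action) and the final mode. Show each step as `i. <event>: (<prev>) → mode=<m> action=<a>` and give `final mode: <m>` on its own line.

1. arrived: (M_DROP) → mode=M_HALT action=rotate
2. grasp_fail: (M_HALT) → mode=M_DROP action=rotate
3. grasp_fail: (M_DROP) → mode=M_HALT action=drive_stop

final mode: M_HALT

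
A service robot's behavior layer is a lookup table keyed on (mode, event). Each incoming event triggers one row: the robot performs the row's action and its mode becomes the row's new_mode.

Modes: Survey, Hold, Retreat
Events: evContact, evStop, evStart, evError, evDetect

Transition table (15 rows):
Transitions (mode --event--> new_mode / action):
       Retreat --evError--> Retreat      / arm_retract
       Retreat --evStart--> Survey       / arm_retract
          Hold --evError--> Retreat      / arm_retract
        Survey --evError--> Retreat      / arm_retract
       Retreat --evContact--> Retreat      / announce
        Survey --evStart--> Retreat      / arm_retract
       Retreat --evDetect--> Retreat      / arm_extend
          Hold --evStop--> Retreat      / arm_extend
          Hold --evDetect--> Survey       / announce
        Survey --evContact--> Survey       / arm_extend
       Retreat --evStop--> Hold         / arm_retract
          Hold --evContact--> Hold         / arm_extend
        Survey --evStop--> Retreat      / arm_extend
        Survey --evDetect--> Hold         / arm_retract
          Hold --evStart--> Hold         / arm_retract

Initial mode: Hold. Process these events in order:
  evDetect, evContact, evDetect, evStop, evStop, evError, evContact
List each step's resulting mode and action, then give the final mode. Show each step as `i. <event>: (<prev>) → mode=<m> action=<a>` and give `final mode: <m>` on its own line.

final mode: Retreat

1. evDetect: (Hold) → mode=Survey action=announce
2. evContact: (Survey) → mode=Survey action=arm_extend
3. evDetect: (Survey) → mode=Hold action=arm_retract
4. evStop: (Hold) → mode=Retreat action=arm_extend
5. evStop: (Retreat) → mode=Hold action=arm_retract
6. evError: (Hold) → mode=Retreat action=arm_retract
7. evContact: (Retreat) → mode=Retreat action=announce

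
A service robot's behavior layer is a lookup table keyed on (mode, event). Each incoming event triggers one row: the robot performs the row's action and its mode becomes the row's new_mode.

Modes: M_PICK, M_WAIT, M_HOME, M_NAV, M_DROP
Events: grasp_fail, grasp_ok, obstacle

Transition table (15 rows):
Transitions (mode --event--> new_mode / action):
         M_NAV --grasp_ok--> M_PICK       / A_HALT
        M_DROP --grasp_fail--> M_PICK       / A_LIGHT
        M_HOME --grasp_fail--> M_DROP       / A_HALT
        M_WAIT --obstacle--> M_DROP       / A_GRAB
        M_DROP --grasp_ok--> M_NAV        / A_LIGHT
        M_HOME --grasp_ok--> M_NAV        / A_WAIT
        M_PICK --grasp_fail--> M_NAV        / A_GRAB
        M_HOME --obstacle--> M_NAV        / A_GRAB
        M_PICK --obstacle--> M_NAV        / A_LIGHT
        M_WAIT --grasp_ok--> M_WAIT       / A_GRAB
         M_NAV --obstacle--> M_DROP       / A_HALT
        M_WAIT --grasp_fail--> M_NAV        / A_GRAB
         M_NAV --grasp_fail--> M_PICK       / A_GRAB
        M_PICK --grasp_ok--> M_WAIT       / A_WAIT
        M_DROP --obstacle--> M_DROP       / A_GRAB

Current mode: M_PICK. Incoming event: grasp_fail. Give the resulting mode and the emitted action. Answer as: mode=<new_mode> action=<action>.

mode=M_NAV action=A_GRAB

current mode = M_PICK; filter table to that mode:
  (M_PICK, grasp_fail) → (M_NAV, A_GRAB)  ← event matches
  (M_PICK, obstacle) → (M_NAV, A_LIGHT)
  (M_PICK, grasp_ok) → (M_WAIT, A_WAIT)
event = grasp_fail selects (M_NAV, A_GRAB)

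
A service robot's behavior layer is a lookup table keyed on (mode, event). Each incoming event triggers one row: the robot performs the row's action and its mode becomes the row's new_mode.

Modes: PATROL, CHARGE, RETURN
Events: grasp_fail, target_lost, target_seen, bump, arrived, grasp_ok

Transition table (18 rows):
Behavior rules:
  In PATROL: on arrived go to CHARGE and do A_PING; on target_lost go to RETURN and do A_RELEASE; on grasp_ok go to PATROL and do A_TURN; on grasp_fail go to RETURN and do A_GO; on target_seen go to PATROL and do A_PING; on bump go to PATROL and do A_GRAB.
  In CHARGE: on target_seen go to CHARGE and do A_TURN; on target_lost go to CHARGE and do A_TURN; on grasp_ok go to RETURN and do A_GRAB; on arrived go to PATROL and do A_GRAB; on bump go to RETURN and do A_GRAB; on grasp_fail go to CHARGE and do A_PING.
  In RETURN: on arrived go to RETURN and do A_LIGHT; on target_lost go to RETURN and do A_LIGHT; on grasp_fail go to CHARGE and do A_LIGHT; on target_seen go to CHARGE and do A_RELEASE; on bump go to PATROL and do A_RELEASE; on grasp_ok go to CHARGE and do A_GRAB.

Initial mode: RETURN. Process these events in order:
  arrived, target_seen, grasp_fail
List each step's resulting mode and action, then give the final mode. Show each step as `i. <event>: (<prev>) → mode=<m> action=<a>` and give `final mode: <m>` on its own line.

1. arrived: (RETURN) → mode=RETURN action=A_LIGHT
2. target_seen: (RETURN) → mode=CHARGE action=A_RELEASE
3. grasp_fail: (CHARGE) → mode=CHARGE action=A_PING

final mode: CHARGE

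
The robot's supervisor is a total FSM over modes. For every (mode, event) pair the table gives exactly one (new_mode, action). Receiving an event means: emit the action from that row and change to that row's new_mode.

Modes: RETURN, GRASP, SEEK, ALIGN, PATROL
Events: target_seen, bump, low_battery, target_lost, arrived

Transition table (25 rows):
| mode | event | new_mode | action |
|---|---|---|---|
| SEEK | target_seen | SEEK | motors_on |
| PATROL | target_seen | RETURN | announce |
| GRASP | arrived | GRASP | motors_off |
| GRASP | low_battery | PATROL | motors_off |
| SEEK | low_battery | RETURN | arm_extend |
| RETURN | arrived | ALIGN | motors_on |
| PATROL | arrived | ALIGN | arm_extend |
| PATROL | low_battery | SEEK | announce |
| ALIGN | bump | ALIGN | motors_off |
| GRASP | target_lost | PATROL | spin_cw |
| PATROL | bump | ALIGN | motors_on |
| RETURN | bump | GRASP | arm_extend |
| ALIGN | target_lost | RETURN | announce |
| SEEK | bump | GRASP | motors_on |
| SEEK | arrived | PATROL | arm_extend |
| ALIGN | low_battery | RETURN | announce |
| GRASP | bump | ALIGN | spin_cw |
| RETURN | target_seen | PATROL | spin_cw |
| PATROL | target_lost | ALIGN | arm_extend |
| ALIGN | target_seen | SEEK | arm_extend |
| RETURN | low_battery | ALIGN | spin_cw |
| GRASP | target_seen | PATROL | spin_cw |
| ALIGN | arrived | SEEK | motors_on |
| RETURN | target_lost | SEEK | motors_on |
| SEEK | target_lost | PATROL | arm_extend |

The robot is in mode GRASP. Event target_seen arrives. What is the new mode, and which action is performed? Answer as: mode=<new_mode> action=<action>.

current mode = GRASP; filter table to that mode:
  (GRASP, arrived) → (GRASP, motors_off)
  (GRASP, low_battery) → (PATROL, motors_off)
  (GRASP, target_lost) → (PATROL, spin_cw)
  (GRASP, bump) → (ALIGN, spin_cw)
  (GRASP, target_seen) → (PATROL, spin_cw)  ← event matches
event = target_seen selects (PATROL, spin_cw)

mode=PATROL action=spin_cw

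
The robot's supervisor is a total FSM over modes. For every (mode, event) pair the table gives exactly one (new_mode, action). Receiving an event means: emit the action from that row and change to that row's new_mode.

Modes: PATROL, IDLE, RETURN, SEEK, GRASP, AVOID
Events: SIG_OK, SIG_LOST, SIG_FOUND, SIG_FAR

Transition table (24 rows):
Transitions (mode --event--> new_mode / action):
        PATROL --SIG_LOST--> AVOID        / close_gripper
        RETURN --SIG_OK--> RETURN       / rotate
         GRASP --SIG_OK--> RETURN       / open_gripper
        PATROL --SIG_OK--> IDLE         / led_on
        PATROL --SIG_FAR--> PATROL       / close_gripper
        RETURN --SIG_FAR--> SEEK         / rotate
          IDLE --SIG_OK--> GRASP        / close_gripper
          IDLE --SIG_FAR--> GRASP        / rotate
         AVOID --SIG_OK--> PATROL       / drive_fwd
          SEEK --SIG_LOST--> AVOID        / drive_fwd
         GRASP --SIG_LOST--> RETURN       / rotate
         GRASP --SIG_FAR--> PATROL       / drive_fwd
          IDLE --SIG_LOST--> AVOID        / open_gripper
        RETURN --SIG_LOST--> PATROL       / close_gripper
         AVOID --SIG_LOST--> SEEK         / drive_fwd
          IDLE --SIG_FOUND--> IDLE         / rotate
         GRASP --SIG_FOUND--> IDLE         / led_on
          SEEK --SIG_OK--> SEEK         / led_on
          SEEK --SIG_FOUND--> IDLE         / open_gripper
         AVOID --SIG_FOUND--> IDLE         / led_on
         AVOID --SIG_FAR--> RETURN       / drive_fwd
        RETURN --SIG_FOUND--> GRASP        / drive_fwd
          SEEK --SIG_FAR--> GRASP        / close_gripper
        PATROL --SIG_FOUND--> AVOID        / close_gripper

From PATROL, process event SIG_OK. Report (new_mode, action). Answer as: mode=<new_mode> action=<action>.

current mode = PATROL; filter table to that mode:
  (PATROL, SIG_LOST) → (AVOID, close_gripper)
  (PATROL, SIG_OK) → (IDLE, led_on)  ← event matches
  (PATROL, SIG_FAR) → (PATROL, close_gripper)
  (PATROL, SIG_FOUND) → (AVOID, close_gripper)
event = SIG_OK selects (IDLE, led_on)

mode=IDLE action=led_on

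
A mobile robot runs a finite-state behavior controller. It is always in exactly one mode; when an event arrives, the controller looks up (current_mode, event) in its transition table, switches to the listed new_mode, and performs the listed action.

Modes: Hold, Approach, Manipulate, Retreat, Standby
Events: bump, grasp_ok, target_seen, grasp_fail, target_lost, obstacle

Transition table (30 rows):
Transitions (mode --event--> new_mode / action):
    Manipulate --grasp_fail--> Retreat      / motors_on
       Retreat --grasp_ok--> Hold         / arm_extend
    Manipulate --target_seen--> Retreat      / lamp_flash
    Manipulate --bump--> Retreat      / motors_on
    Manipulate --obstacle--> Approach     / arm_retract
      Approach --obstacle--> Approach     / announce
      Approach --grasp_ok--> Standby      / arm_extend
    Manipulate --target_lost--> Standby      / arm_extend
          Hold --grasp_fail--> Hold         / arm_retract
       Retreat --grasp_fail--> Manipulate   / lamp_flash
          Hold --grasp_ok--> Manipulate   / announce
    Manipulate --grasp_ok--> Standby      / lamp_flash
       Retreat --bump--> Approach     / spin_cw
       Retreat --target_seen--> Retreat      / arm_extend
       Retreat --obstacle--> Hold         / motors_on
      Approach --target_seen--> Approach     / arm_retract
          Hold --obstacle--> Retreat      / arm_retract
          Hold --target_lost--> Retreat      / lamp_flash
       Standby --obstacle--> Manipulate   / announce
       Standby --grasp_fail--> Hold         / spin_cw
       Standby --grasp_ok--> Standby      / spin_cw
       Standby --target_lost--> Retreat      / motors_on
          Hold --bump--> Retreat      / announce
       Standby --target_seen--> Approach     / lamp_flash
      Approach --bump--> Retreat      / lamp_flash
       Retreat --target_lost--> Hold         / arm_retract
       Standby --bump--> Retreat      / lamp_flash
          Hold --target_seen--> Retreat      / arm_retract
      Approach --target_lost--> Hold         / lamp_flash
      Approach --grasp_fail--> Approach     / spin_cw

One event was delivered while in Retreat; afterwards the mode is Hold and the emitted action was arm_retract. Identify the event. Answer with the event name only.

try bump: (Retreat, bump) → (Approach, spin_cw)
try grasp_ok: (Retreat, grasp_ok) → (Hold, arm_extend)
try target_seen: (Retreat, target_seen) → (Retreat, arm_extend)
try grasp_fail: (Retreat, grasp_fail) → (Manipulate, lamp_flash)
try target_lost: (Retreat, target_lost) → (Hold, arm_retract)  ← matches
try obstacle: (Retreat, obstacle) → (Hold, motors_on)

target_lost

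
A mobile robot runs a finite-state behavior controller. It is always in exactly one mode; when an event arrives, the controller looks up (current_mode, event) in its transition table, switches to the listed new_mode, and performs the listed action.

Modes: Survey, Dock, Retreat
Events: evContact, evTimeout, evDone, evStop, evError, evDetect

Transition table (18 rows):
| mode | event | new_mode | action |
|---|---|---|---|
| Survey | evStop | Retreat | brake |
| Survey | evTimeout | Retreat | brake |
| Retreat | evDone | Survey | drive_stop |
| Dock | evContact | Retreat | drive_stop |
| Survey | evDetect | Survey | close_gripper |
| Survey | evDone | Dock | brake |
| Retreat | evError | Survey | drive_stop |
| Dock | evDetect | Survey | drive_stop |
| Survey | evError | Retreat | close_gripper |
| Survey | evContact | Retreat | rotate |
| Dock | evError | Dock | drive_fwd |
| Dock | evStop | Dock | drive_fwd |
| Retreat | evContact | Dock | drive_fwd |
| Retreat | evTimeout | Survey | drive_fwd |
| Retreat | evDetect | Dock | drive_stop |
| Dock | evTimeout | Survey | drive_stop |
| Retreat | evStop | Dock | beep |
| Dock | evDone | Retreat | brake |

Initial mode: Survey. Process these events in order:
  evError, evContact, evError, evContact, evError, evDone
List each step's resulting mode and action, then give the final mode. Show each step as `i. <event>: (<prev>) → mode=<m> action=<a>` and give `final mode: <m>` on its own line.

final mode: Dock

1. evError: (Survey) → mode=Retreat action=close_gripper
2. evContact: (Retreat) → mode=Dock action=drive_fwd
3. evError: (Dock) → mode=Dock action=drive_fwd
4. evContact: (Dock) → mode=Retreat action=drive_stop
5. evError: (Retreat) → mode=Survey action=drive_stop
6. evDone: (Survey) → mode=Dock action=brake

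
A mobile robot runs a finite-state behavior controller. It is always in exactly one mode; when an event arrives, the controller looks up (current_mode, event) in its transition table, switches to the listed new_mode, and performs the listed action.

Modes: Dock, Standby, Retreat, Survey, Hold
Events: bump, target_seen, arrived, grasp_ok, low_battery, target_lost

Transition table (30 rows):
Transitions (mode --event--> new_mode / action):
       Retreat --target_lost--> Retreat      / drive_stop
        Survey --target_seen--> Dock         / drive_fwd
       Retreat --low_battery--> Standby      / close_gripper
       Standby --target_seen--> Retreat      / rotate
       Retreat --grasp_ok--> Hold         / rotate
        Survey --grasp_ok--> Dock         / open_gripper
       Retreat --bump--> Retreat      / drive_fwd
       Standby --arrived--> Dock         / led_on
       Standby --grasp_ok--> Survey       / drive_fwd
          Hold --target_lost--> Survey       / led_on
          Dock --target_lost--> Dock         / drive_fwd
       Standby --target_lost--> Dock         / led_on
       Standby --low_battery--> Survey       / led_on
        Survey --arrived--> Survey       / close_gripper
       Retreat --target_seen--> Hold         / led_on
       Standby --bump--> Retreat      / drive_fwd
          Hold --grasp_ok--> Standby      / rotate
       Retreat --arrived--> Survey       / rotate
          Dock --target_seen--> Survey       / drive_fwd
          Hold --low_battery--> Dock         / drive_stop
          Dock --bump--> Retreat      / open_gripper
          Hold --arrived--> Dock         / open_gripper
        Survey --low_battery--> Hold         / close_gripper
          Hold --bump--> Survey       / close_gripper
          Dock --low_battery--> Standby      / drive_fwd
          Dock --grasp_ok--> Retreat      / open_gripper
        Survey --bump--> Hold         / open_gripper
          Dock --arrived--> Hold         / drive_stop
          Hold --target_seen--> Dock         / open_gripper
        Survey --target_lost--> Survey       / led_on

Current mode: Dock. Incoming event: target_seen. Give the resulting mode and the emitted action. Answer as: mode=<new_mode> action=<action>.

mode=Survey action=drive_fwd

current mode = Dock; filter table to that mode:
  (Dock, target_lost) → (Dock, drive_fwd)
  (Dock, target_seen) → (Survey, drive_fwd)  ← event matches
  (Dock, bump) → (Retreat, open_gripper)
  (Dock, low_battery) → (Standby, drive_fwd)
  (Dock, grasp_ok) → (Retreat, open_gripper)
  (Dock, arrived) → (Hold, drive_stop)
event = target_seen selects (Survey, drive_fwd)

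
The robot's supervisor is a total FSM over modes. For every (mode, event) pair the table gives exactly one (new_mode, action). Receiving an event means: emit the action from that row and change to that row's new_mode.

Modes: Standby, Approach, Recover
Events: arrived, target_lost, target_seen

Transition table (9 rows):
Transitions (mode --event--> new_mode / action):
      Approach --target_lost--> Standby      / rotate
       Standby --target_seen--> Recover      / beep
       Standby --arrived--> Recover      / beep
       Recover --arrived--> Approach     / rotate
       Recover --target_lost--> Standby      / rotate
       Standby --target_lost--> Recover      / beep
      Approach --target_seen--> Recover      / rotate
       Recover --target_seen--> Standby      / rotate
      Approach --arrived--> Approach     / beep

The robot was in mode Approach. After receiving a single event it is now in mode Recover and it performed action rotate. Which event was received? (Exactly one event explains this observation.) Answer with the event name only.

target_seen

try arrived: (Approach, arrived) → (Approach, beep)
try target_lost: (Approach, target_lost) → (Standby, rotate)
try target_seen: (Approach, target_seen) → (Recover, rotate)  ← matches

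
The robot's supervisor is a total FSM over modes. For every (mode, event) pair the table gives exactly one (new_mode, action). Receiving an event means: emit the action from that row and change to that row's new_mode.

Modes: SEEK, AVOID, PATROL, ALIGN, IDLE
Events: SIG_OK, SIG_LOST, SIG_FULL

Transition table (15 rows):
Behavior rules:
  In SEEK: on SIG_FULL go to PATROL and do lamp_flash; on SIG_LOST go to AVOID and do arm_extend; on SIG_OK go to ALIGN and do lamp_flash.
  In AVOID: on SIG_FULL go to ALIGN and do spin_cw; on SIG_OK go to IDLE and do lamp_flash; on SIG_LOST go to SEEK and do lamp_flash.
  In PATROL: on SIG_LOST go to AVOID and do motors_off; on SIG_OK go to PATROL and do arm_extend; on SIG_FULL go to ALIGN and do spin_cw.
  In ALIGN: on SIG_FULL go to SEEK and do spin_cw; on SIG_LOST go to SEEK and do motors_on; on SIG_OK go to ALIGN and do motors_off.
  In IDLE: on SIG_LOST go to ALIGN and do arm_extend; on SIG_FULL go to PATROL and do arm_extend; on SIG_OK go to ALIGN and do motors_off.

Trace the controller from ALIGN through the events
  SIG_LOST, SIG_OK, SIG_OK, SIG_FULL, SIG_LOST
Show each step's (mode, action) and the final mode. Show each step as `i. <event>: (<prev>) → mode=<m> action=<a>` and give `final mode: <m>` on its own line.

1. SIG_LOST: (ALIGN) → mode=SEEK action=motors_on
2. SIG_OK: (SEEK) → mode=ALIGN action=lamp_flash
3. SIG_OK: (ALIGN) → mode=ALIGN action=motors_off
4. SIG_FULL: (ALIGN) → mode=SEEK action=spin_cw
5. SIG_LOST: (SEEK) → mode=AVOID action=arm_extend

final mode: AVOID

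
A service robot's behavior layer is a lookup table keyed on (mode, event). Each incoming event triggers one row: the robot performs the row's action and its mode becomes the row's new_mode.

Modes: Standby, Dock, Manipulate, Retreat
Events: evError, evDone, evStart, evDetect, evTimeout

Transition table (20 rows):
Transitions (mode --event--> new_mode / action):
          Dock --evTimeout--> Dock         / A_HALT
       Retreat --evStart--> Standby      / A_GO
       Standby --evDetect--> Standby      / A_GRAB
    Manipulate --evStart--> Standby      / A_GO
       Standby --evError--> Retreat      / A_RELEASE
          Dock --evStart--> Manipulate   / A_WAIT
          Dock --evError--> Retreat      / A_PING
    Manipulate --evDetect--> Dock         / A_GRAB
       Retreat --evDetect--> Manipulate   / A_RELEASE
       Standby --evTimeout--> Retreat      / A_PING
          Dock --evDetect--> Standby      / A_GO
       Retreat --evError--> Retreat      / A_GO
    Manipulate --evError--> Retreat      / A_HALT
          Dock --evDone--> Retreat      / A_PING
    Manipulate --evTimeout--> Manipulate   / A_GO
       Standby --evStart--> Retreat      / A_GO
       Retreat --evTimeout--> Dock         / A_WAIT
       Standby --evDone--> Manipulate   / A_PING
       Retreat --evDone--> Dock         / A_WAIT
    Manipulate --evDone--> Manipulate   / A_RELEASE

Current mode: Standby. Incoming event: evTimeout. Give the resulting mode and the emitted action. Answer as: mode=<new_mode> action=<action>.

current mode = Standby; filter table to that mode:
  (Standby, evDetect) → (Standby, A_GRAB)
  (Standby, evError) → (Retreat, A_RELEASE)
  (Standby, evTimeout) → (Retreat, A_PING)  ← event matches
  (Standby, evStart) → (Retreat, A_GO)
  (Standby, evDone) → (Manipulate, A_PING)
event = evTimeout selects (Retreat, A_PING)

mode=Retreat action=A_PING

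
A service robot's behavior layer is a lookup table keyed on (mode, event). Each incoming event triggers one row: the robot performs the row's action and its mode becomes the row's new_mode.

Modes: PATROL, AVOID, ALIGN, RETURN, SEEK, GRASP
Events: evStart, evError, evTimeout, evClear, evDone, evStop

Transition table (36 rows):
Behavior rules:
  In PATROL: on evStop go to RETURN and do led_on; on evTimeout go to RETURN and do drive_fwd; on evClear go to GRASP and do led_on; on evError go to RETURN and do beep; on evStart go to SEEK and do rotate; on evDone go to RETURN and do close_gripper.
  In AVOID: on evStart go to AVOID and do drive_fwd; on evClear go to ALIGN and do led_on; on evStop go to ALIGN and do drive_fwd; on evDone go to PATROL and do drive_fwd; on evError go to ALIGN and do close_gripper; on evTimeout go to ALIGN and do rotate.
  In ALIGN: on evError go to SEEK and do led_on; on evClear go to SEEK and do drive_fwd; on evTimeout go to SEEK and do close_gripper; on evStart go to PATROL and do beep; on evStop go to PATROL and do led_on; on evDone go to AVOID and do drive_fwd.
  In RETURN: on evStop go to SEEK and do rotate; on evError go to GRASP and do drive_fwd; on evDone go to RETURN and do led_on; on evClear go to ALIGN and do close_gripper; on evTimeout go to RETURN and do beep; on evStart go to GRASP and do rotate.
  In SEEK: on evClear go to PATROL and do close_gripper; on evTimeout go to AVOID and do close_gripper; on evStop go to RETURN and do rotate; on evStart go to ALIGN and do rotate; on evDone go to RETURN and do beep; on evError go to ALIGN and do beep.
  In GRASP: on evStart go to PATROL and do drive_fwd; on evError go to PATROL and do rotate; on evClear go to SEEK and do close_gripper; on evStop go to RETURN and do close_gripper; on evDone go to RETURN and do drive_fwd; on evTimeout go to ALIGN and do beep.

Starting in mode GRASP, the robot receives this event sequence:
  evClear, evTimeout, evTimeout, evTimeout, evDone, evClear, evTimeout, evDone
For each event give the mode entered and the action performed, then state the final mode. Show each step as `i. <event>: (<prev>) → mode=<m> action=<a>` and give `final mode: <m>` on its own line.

1. evClear: (GRASP) → mode=SEEK action=close_gripper
2. evTimeout: (SEEK) → mode=AVOID action=close_gripper
3. evTimeout: (AVOID) → mode=ALIGN action=rotate
4. evTimeout: (ALIGN) → mode=SEEK action=close_gripper
5. evDone: (SEEK) → mode=RETURN action=beep
6. evClear: (RETURN) → mode=ALIGN action=close_gripper
7. evTimeout: (ALIGN) → mode=SEEK action=close_gripper
8. evDone: (SEEK) → mode=RETURN action=beep

final mode: RETURN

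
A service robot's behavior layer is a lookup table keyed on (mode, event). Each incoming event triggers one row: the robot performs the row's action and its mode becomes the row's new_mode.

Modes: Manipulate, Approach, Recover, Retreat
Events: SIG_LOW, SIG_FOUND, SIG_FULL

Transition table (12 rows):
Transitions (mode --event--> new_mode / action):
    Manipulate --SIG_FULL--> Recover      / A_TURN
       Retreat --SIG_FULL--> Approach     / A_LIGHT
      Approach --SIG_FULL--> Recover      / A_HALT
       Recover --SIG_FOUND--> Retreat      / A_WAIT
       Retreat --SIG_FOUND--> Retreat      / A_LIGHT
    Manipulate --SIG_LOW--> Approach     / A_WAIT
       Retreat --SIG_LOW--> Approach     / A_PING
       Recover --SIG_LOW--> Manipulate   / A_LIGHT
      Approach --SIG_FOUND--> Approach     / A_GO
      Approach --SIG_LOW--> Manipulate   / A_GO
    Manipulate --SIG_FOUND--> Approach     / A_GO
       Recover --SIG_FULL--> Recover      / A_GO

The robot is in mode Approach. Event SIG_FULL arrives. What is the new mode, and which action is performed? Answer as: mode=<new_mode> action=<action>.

mode=Recover action=A_HALT

current mode = Approach; filter table to that mode:
  (Approach, SIG_FULL) → (Recover, A_HALT)  ← event matches
  (Approach, SIG_FOUND) → (Approach, A_GO)
  (Approach, SIG_LOW) → (Manipulate, A_GO)
event = SIG_FULL selects (Recover, A_HALT)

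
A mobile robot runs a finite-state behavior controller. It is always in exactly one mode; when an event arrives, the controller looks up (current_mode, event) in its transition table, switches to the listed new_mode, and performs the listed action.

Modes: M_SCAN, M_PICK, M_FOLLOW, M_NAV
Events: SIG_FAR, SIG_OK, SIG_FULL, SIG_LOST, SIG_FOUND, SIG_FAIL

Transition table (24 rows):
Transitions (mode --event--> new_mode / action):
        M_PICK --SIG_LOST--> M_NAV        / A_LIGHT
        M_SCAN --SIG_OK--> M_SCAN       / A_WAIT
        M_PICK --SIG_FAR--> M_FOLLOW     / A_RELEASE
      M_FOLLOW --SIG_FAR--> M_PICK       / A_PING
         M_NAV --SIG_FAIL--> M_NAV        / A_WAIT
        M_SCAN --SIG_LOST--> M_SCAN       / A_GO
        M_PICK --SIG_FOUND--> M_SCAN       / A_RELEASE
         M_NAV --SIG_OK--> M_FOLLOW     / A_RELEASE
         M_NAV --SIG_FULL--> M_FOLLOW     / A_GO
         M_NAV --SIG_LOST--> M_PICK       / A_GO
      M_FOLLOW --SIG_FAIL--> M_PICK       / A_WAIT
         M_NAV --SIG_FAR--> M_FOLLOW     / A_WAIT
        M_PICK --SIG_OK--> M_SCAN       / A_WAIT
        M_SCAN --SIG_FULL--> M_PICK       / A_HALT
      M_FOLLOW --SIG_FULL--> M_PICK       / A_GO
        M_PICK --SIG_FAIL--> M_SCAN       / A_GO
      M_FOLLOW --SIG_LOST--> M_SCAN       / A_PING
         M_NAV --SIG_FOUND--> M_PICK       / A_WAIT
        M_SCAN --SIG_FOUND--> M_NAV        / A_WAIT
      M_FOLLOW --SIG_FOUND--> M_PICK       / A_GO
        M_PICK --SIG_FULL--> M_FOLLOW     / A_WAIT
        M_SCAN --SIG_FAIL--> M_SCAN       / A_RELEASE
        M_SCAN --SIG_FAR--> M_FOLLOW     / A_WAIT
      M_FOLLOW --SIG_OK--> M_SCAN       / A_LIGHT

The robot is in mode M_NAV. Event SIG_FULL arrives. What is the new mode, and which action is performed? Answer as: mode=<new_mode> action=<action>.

current mode = M_NAV; filter table to that mode:
  (M_NAV, SIG_FAIL) → (M_NAV, A_WAIT)
  (M_NAV, SIG_OK) → (M_FOLLOW, A_RELEASE)
  (M_NAV, SIG_FULL) → (M_FOLLOW, A_GO)  ← event matches
  (M_NAV, SIG_LOST) → (M_PICK, A_GO)
  (M_NAV, SIG_FAR) → (M_FOLLOW, A_WAIT)
  (M_NAV, SIG_FOUND) → (M_PICK, A_WAIT)
event = SIG_FULL selects (M_FOLLOW, A_GO)

mode=M_FOLLOW action=A_GO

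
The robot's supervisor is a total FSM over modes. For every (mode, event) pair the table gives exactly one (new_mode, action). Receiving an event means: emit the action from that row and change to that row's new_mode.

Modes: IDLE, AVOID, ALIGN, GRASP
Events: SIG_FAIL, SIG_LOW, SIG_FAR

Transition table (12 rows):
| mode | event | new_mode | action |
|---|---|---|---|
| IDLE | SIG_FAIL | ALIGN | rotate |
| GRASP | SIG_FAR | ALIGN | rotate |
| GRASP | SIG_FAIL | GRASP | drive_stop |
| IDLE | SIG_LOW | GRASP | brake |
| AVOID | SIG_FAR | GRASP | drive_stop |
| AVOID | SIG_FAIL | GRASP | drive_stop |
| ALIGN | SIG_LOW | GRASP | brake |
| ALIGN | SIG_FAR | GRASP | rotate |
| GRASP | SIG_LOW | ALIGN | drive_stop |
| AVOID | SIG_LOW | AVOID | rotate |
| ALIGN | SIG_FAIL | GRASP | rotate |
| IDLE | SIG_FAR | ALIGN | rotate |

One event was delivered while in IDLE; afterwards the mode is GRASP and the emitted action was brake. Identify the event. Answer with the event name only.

SIG_LOW

try SIG_FAIL: (IDLE, SIG_FAIL) → (ALIGN, rotate)
try SIG_LOW: (IDLE, SIG_LOW) → (GRASP, brake)  ← matches
try SIG_FAR: (IDLE, SIG_FAR) → (ALIGN, rotate)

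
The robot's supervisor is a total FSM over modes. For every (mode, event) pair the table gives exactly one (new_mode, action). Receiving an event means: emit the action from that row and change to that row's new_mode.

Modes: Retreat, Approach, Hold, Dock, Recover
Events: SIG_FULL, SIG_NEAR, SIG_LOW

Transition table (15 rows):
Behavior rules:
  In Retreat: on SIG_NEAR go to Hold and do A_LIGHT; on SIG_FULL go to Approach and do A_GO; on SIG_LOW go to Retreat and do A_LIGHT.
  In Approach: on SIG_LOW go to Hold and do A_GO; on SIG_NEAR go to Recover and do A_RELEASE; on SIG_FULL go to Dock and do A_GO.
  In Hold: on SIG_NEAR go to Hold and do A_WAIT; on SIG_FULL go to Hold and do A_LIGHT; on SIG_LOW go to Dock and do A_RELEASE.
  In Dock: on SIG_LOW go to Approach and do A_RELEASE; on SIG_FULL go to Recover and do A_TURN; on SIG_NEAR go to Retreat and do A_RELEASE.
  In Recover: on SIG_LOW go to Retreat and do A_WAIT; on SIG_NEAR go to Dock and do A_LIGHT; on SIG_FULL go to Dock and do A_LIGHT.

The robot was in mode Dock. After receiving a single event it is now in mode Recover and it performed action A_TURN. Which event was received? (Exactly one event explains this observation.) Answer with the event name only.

try SIG_FULL: (Dock, SIG_FULL) → (Recover, A_TURN)  ← matches
try SIG_NEAR: (Dock, SIG_NEAR) → (Retreat, A_RELEASE)
try SIG_LOW: (Dock, SIG_LOW) → (Approach, A_RELEASE)

SIG_FULL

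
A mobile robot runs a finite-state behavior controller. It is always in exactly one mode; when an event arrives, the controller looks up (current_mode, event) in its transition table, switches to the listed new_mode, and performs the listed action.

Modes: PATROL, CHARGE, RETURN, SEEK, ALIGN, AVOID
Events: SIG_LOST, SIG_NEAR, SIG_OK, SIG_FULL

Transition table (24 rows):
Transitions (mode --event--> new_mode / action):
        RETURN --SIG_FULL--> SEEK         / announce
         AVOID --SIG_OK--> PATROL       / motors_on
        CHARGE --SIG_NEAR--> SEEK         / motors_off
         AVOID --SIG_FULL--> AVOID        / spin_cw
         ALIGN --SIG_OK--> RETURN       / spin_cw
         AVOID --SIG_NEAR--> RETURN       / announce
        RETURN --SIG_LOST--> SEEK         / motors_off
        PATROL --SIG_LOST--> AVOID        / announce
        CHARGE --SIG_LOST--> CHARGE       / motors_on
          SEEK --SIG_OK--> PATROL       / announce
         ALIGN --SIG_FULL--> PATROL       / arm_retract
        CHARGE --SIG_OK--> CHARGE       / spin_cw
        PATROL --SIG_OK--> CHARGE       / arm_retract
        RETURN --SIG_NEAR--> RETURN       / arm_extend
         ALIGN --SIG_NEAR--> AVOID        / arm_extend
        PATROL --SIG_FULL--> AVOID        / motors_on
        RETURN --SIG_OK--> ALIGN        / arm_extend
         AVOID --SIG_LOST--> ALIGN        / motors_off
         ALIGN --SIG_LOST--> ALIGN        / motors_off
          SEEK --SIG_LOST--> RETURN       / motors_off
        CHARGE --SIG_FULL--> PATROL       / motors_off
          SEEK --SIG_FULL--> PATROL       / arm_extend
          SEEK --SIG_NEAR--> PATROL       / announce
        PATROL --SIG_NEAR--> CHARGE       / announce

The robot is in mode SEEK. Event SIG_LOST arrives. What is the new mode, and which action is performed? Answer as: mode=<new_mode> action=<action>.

current mode = SEEK; filter table to that mode:
  (SEEK, SIG_OK) → (PATROL, announce)
  (SEEK, SIG_LOST) → (RETURN, motors_off)  ← event matches
  (SEEK, SIG_FULL) → (PATROL, arm_extend)
  (SEEK, SIG_NEAR) → (PATROL, announce)
event = SIG_LOST selects (RETURN, motors_off)

mode=RETURN action=motors_off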